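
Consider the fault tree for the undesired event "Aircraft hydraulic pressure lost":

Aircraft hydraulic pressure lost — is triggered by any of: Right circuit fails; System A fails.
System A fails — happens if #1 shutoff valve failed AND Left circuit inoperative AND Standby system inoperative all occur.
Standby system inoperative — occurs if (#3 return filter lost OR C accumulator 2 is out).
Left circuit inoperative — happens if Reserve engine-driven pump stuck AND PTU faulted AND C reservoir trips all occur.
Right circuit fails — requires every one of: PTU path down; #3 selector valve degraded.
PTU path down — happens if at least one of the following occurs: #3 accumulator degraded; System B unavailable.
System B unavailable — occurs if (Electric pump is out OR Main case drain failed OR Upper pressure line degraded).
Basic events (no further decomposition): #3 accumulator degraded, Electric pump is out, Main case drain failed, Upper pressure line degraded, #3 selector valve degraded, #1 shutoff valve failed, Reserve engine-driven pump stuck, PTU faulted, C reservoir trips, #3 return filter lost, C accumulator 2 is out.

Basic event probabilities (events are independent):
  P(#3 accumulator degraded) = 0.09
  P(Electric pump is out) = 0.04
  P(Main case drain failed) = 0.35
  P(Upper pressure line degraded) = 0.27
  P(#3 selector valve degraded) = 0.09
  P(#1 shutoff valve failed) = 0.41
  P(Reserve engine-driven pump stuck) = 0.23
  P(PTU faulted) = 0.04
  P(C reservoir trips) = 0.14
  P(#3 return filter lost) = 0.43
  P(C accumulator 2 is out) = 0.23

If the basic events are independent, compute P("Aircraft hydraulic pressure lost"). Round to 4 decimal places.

0.0530

P(System B unavailable) [OR] = 1 − (1−0.04) × (1−0.35) × (1−0.27) = 0.544480
P(PTU path down) [OR] = 1 − (1−0.09) × (1−0.544480) = 0.585477
P(Right circuit fails) [AND] = 0.585477 × 0.09 = 0.052693
P(Left circuit inoperative) [AND] = 0.23 × 0.04 × 0.14 = 0.001288
P(Standby system inoperative) [OR] = 1 − (1−0.43) × (1−0.23) = 0.561100
P(System A fails) [AND] = 0.41 × 0.001288 × 0.561100 = 0.000296
P(Aircraft hydraulic pressure lost) [OR] = 1 − (1−0.052693) × (1−0.000296) = 0.052973
Rounded to 4 decimal places: P(Aircraft hydraulic pressure lost) ≈ 0.0530.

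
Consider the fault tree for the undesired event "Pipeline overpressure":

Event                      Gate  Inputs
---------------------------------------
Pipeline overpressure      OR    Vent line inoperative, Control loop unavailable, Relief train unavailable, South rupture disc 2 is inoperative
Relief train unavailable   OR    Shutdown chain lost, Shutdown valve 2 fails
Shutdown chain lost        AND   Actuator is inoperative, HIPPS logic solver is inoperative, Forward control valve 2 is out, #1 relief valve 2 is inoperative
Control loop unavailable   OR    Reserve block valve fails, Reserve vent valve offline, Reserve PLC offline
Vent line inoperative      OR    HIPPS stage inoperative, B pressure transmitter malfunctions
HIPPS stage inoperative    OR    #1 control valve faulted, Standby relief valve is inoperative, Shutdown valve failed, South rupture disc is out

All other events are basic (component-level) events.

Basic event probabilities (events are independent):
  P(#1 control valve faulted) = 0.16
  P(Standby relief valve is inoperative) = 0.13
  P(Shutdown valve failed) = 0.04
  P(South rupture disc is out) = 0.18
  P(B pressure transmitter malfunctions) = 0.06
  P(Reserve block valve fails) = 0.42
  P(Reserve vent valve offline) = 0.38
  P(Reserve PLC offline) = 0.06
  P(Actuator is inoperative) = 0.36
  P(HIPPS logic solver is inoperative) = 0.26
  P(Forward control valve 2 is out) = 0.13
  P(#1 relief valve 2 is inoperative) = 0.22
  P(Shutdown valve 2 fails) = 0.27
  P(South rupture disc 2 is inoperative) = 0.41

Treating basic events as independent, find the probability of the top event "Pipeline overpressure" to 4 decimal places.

P(HIPPS stage inoperative) [OR] = 1 − (1−0.16) × (1−0.13) × (1−0.04) × (1−0.18) = 0.424714
P(Vent line inoperative) [OR] = 1 − (1−0.424714) × (1−0.06) = 0.459231
P(Control loop unavailable) [OR] = 1 − (1−0.42) × (1−0.38) × (1−0.06) = 0.661976
P(Shutdown chain lost) [AND] = 0.36 × 0.26 × 0.13 × 0.22 = 0.002677
P(Relief train unavailable) [OR] = 1 − (1−0.002677) × (1−0.27) = 0.271954
P(Pipeline overpressure) [OR] = 1 − (1−0.459231) × (1−0.661976) × (1−0.271954) × (1−0.41) = 0.921482
Rounded to 4 decimal places: P(Pipeline overpressure) ≈ 0.9215.

0.9215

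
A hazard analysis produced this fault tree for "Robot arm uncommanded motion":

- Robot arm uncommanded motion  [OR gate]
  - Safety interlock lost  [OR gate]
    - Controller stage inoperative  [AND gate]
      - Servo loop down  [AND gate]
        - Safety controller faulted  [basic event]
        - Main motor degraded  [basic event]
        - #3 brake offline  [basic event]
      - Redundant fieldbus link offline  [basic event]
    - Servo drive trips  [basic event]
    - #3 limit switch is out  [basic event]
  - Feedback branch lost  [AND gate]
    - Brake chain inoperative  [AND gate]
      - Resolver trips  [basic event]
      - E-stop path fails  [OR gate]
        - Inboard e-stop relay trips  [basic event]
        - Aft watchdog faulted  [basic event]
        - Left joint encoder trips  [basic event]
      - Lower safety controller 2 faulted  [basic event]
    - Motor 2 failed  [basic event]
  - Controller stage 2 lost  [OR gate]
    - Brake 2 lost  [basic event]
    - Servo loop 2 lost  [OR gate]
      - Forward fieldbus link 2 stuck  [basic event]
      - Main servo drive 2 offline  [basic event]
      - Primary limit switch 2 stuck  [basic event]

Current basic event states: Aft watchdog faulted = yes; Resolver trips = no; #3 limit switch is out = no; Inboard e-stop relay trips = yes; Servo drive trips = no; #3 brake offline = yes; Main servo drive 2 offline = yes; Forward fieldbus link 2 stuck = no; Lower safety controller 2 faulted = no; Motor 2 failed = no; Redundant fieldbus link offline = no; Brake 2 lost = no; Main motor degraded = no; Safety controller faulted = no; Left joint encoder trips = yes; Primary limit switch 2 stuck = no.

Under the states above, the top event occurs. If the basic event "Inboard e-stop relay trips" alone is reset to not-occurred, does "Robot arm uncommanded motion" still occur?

Counterfactual: set "Inboard e-stop relay trips" to not occurred.
Servo loop down [AND]: Safety controller faulted=not, Main motor degraded=not, #3 brake offline=occurs → not all inputs occur → does not occur.
Controller stage inoperative [AND]: Servo loop down=not, Redundant fieldbus link offline=not → not all inputs occur → does not occur.
Safety interlock lost [OR]: Controller stage inoperative=not, Servo drive trips=not, #3 limit switch is out=not → no input occurs → does not occur.
E-stop path fails [OR]: Inboard e-stop relay trips=not, Aft watchdog faulted=occurs, Left joint encoder trips=occurs → at least one input occurs → occurs.
Brake chain inoperative [AND]: Resolver trips=not, E-stop path fails=occurs, Lower safety controller 2 faulted=not → not all inputs occur → does not occur.
Feedback branch lost [AND]: Brake chain inoperative=not, Motor 2 failed=not → not all inputs occur → does not occur.
Servo loop 2 lost [OR]: Forward fieldbus link 2 stuck=not, Main servo drive 2 offline=occurs, Primary limit switch 2 stuck=not → at least one input occurs → occurs.
Controller stage 2 lost [OR]: Brake 2 lost=not, Servo loop 2 lost=occurs → at least one input occurs → occurs.
Robot arm uncommanded motion [OR]: Safety interlock lost=not, Feedback branch lost=not, Controller stage 2 lost=occurs → at least one input occurs → occurs.

Yes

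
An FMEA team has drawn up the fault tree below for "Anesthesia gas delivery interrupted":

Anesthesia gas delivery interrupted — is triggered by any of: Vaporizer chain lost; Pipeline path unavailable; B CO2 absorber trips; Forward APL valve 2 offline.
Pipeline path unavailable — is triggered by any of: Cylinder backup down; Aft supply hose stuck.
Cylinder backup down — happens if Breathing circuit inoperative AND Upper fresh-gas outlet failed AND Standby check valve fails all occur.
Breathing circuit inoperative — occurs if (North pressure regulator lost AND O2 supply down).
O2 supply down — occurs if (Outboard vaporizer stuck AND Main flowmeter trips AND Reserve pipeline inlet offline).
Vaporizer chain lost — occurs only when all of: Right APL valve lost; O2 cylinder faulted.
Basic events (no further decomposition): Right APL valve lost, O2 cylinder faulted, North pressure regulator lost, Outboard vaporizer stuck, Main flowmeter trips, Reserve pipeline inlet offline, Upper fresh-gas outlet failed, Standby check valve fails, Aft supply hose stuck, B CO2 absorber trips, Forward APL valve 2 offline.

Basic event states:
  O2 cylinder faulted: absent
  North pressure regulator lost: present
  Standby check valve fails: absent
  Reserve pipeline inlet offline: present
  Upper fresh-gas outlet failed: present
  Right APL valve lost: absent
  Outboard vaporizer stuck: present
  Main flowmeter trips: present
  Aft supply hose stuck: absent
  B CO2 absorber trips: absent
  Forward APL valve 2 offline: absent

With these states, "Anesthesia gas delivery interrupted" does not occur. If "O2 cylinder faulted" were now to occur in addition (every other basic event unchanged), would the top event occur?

Counterfactual: set "O2 cylinder faulted" to occurred.
Vaporizer chain lost [AND]: Right APL valve lost=not, O2 cylinder faulted=occurs → not all inputs occur → does not occur.
O2 supply down [AND]: Outboard vaporizer stuck=occurs, Main flowmeter trips=occurs, Reserve pipeline inlet offline=occurs → all inputs occur → occurs.
Breathing circuit inoperative [AND]: North pressure regulator lost=occurs, O2 supply down=occurs → all inputs occur → occurs.
Cylinder backup down [AND]: Breathing circuit inoperative=occurs, Upper fresh-gas outlet failed=occurs, Standby check valve fails=not → not all inputs occur → does not occur.
Pipeline path unavailable [OR]: Cylinder backup down=not, Aft supply hose stuck=not → no input occurs → does not occur.
Anesthesia gas delivery interrupted [OR]: Vaporizer chain lost=not, Pipeline path unavailable=not, B CO2 absorber trips=not, Forward APL valve 2 offline=not → no input occurs → does not occur.

No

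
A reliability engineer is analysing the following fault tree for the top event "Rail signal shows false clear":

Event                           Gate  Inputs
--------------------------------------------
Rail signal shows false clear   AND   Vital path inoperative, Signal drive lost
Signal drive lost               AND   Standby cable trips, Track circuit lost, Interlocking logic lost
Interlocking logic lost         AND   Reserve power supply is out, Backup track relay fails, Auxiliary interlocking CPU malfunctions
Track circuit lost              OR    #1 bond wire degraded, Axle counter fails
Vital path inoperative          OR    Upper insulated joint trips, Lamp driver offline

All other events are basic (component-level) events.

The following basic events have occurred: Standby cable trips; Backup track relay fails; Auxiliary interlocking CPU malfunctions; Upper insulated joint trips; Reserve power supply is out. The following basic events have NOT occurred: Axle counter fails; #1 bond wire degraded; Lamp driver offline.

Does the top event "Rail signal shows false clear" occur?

No

Vital path inoperative [OR]: Upper insulated joint trips=occurs, Lamp driver offline=not → at least one input occurs → occurs.
Track circuit lost [OR]: #1 bond wire degraded=not, Axle counter fails=not → no input occurs → does not occur.
Interlocking logic lost [AND]: Reserve power supply is out=occurs, Backup track relay fails=occurs, Auxiliary interlocking CPU malfunctions=occurs → all inputs occur → occurs.
Signal drive lost [AND]: Standby cable trips=occurs, Track circuit lost=not, Interlocking logic lost=occurs → not all inputs occur → does not occur.
Rail signal shows false clear [AND]: Vital path inoperative=occurs, Signal drive lost=not → not all inputs occur → does not occur.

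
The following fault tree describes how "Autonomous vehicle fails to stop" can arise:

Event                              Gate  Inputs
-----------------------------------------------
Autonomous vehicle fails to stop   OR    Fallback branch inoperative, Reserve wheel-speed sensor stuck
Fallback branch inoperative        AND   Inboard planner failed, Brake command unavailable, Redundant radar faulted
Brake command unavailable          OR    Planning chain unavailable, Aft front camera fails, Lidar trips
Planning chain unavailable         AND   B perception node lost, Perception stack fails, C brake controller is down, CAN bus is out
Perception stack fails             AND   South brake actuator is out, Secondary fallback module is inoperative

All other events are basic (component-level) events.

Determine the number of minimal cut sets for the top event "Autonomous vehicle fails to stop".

Perception stack fails [AND]: one cut set from each child combined → 1 × 1 = 1 cut set(s).
Planning chain unavailable [AND]: one cut set from each child combined → 1 × 1 × 1 × 1 = 1 cut set(s).
Brake command unavailable [OR]: union of children's cut sets → 3 cut set(s).
Fallback branch inoperative [AND]: one cut set from each child combined → 1 × 3 × 1 = 3 cut set(s).
Autonomous vehicle fails to stop [OR]: union of children's cut sets → 4 cut set(s).
Minimal cut sets: {B perception node lost, C brake controller is down, CAN bus is out, Inboard planner failed, Redundant radar faulted, Secondary fallback module is inoperative, South brake actuator is out}; {Aft front camera fails, Inboard planner failed, Redundant radar faulted}; {Inboard planner failed, Lidar trips, Redundant radar faulted}; {Reserve wheel-speed sensor stuck}.

4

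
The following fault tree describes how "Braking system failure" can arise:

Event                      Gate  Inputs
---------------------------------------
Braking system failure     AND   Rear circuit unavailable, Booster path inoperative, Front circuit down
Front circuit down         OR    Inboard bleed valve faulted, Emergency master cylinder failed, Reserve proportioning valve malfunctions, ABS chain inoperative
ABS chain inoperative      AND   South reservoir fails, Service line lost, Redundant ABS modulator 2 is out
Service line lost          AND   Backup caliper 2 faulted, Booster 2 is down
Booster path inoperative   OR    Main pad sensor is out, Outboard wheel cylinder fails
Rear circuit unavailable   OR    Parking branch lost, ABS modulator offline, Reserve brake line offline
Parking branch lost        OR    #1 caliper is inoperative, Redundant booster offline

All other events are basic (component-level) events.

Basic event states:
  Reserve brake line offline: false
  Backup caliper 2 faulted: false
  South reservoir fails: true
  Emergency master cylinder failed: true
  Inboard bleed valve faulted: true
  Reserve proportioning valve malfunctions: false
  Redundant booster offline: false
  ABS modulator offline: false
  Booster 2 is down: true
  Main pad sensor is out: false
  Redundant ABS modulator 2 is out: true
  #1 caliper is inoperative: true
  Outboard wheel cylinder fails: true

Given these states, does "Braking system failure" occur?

Yes

Parking branch lost [OR]: #1 caliper is inoperative=occurs, Redundant booster offline=not → at least one input occurs → occurs.
Rear circuit unavailable [OR]: Parking branch lost=occurs, ABS modulator offline=not, Reserve brake line offline=not → at least one input occurs → occurs.
Booster path inoperative [OR]: Main pad sensor is out=not, Outboard wheel cylinder fails=occurs → at least one input occurs → occurs.
Service line lost [AND]: Backup caliper 2 faulted=not, Booster 2 is down=occurs → not all inputs occur → does not occur.
ABS chain inoperative [AND]: South reservoir fails=occurs, Service line lost=not, Redundant ABS modulator 2 is out=occurs → not all inputs occur → does not occur.
Front circuit down [OR]: Inboard bleed valve faulted=occurs, Emergency master cylinder failed=occurs, Reserve proportioning valve malfunctions=not, ABS chain inoperative=not → at least one input occurs → occurs.
Braking system failure [AND]: Rear circuit unavailable=occurs, Booster path inoperative=occurs, Front circuit down=occurs → all inputs occur → occurs.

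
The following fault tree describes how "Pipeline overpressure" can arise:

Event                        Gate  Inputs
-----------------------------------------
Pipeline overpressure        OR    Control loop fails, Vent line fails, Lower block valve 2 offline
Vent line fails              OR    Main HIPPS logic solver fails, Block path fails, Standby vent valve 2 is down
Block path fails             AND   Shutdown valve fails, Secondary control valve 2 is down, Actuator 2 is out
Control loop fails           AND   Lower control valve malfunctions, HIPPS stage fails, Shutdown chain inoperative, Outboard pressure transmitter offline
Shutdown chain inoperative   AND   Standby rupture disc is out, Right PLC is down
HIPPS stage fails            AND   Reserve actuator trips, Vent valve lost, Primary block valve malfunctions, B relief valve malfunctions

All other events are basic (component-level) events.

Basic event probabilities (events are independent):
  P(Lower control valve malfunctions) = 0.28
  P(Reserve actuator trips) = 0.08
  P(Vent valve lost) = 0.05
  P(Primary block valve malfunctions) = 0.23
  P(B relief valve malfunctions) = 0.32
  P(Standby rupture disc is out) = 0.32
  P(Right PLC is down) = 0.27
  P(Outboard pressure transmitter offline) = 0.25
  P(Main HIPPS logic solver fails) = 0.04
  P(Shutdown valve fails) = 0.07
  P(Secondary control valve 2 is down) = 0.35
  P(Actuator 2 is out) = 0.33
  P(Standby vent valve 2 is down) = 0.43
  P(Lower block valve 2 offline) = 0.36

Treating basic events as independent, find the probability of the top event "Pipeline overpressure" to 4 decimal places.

0.6526

P(HIPPS stage fails) [AND] = 0.08 × 0.05 × 0.23 × 0.32 = 0.000294
P(Shutdown chain inoperative) [AND] = 0.32 × 0.27 = 0.086400
P(Control loop fails) [AND] = 0.28 × 0.000294 × 0.086400 × 0.25 = 0.000002
P(Block path fails) [AND] = 0.07 × 0.35 × 0.33 = 0.008085
P(Vent line fails) [OR] = 1 − (1−0.04) × (1−0.008085) × (1−0.43) = 0.457224
P(Pipeline overpressure) [OR] = 1 − (1−0.000002) × (1−0.457224) × (1−0.36) = 0.652624
Rounded to 4 decimal places: P(Pipeline overpressure) ≈ 0.6526.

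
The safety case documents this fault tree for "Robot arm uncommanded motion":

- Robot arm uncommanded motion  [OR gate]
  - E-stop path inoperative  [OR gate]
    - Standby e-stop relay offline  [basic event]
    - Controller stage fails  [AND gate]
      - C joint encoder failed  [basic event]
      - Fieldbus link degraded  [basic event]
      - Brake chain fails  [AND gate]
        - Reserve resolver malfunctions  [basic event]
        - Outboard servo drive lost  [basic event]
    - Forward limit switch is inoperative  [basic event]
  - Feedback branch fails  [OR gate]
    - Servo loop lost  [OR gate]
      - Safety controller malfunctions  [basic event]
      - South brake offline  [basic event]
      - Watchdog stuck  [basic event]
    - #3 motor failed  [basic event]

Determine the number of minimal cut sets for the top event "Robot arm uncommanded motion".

7

Brake chain fails [AND]: one cut set from each child combined → 1 × 1 = 1 cut set(s).
Controller stage fails [AND]: one cut set from each child combined → 1 × 1 × 1 = 1 cut set(s).
E-stop path inoperative [OR]: union of children's cut sets → 3 cut set(s).
Servo loop lost [OR]: union of children's cut sets → 3 cut set(s).
Feedback branch fails [OR]: union of children's cut sets → 4 cut set(s).
Robot arm uncommanded motion [OR]: union of children's cut sets → 7 cut set(s).
Minimal cut sets: {Standby e-stop relay offline}; {C joint encoder failed, Fieldbus link degraded, Outboard servo drive lost, Reserve resolver malfunctions}; {Forward limit switch is inoperative}; {Safety controller malfunctions}; {South brake offline}; {Watchdog stuck}; {#3 motor failed}.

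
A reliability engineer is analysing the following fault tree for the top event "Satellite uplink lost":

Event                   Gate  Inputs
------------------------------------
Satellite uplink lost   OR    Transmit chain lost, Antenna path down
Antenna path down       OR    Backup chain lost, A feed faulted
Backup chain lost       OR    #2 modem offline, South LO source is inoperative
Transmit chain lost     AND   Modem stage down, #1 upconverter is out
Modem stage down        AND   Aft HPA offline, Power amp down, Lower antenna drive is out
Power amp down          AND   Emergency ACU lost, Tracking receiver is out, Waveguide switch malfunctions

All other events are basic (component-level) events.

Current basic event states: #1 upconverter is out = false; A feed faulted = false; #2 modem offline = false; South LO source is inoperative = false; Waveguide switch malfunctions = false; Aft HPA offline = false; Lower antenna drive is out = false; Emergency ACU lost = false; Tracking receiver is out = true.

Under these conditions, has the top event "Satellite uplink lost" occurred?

Power amp down [AND]: Emergency ACU lost=not, Tracking receiver is out=occurs, Waveguide switch malfunctions=not → not all inputs occur → does not occur.
Modem stage down [AND]: Aft HPA offline=not, Power amp down=not, Lower antenna drive is out=not → not all inputs occur → does not occur.
Transmit chain lost [AND]: Modem stage down=not, #1 upconverter is out=not → not all inputs occur → does not occur.
Backup chain lost [OR]: #2 modem offline=not, South LO source is inoperative=not → no input occurs → does not occur.
Antenna path down [OR]: Backup chain lost=not, A feed faulted=not → no input occurs → does not occur.
Satellite uplink lost [OR]: Transmit chain lost=not, Antenna path down=not → no input occurs → does not occur.

No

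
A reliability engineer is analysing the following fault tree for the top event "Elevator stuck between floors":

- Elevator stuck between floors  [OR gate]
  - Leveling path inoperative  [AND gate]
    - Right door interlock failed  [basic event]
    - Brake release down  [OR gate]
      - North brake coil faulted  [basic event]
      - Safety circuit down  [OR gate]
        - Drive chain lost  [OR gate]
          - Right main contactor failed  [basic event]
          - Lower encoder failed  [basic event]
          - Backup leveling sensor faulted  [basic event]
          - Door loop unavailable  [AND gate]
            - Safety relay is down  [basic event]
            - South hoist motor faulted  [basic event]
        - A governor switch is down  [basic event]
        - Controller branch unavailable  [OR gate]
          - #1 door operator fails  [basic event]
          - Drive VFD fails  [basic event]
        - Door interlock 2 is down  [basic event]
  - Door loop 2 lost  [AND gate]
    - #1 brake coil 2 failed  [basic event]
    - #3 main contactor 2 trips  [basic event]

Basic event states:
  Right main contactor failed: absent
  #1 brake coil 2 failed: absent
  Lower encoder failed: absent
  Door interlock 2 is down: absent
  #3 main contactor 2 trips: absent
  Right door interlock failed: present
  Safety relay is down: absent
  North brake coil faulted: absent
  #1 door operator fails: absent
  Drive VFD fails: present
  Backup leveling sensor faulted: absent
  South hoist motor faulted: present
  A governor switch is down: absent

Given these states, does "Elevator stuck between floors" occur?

Door loop unavailable [AND]: Safety relay is down=not, South hoist motor faulted=occurs → not all inputs occur → does not occur.
Drive chain lost [OR]: Right main contactor failed=not, Lower encoder failed=not, Backup leveling sensor faulted=not, Door loop unavailable=not → no input occurs → does not occur.
Controller branch unavailable [OR]: #1 door operator fails=not, Drive VFD fails=occurs → at least one input occurs → occurs.
Safety circuit down [OR]: Drive chain lost=not, A governor switch is down=not, Controller branch unavailable=occurs, Door interlock 2 is down=not → at least one input occurs → occurs.
Brake release down [OR]: North brake coil faulted=not, Safety circuit down=occurs → at least one input occurs → occurs.
Leveling path inoperative [AND]: Right door interlock failed=occurs, Brake release down=occurs → all inputs occur → occurs.
Door loop 2 lost [AND]: #1 brake coil 2 failed=not, #3 main contactor 2 trips=not → not all inputs occur → does not occur.
Elevator stuck between floors [OR]: Leveling path inoperative=occurs, Door loop 2 lost=not → at least one input occurs → occurs.

Yes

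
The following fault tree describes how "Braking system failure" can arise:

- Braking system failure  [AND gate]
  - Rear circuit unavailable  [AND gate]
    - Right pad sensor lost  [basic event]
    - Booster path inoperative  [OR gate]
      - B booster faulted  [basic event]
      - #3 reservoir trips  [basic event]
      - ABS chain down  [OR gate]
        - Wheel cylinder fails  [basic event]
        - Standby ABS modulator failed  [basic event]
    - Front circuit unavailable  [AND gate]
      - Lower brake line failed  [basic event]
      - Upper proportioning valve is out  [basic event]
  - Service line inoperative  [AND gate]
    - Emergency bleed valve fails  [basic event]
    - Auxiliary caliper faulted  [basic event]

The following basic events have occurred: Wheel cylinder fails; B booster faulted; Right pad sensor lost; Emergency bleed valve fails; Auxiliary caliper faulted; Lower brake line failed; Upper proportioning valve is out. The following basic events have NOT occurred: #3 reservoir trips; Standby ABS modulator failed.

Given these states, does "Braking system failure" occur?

Yes

ABS chain down [OR]: Wheel cylinder fails=occurs, Standby ABS modulator failed=not → at least one input occurs → occurs.
Booster path inoperative [OR]: B booster faulted=occurs, #3 reservoir trips=not, ABS chain down=occurs → at least one input occurs → occurs.
Front circuit unavailable [AND]: Lower brake line failed=occurs, Upper proportioning valve is out=occurs → all inputs occur → occurs.
Rear circuit unavailable [AND]: Right pad sensor lost=occurs, Booster path inoperative=occurs, Front circuit unavailable=occurs → all inputs occur → occurs.
Service line inoperative [AND]: Emergency bleed valve fails=occurs, Auxiliary caliper faulted=occurs → all inputs occur → occurs.
Braking system failure [AND]: Rear circuit unavailable=occurs, Service line inoperative=occurs → all inputs occur → occurs.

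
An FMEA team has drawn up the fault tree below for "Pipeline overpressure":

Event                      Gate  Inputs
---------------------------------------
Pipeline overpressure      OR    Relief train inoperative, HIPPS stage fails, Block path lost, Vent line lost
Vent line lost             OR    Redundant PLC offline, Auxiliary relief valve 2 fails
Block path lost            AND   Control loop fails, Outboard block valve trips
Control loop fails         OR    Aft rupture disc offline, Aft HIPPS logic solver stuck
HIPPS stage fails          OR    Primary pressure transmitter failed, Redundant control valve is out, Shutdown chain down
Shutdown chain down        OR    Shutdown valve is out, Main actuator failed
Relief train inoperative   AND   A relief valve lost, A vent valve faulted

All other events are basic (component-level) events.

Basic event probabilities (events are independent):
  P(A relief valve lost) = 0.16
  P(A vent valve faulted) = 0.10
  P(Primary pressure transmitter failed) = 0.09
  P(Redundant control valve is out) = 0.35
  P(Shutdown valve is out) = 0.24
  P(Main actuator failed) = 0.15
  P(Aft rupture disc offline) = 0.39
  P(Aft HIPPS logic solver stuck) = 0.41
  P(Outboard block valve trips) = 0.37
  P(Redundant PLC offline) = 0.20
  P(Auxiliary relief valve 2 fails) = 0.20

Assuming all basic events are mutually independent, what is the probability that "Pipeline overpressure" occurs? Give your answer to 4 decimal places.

0.8164

P(Relief train inoperative) [AND] = 0.16 × 0.10 = 0.016000
P(Shutdown chain down) [OR] = 1 − (1−0.24) × (1−0.15) = 0.354000
P(HIPPS stage fails) [OR] = 1 − (1−0.09) × (1−0.35) × (1−0.354000) = 0.617891
P(Control loop fails) [OR] = 1 − (1−0.39) × (1−0.41) = 0.640100
P(Block path lost) [AND] = 0.640100 × 0.37 = 0.236837
P(Vent line lost) [OR] = 1 − (1−0.20) × (1−0.20) = 0.360000
P(Pipeline overpressure) [OR] = 1 − (1−0.016000) × (1−0.617891) × (1−0.236837) × (1−0.360000) = 0.816355
Rounded to 4 decimal places: P(Pipeline overpressure) ≈ 0.8164.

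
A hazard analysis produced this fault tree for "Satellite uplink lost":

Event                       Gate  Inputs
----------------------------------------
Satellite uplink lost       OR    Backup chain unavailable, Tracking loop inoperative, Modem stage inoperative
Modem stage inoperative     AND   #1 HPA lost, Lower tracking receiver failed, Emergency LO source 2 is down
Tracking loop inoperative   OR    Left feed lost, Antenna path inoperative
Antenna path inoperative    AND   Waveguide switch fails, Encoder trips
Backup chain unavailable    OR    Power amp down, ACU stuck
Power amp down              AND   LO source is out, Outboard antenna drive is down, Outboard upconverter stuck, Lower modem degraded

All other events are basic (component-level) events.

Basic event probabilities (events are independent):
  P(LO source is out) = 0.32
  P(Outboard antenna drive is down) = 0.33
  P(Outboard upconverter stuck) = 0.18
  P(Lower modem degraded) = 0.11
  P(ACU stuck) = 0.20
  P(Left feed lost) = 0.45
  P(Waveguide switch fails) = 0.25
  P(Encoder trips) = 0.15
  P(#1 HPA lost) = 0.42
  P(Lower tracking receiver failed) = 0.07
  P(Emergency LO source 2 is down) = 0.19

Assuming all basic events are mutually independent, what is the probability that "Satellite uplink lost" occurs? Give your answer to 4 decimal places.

P(Power amp down) [AND] = 0.32 × 0.33 × 0.18 × 0.11 = 0.002091
P(Backup chain unavailable) [OR] = 1 − (1−0.002091) × (1−0.20) = 0.201673
P(Antenna path inoperative) [AND] = 0.25 × 0.15 = 0.037500
P(Tracking loop inoperative) [OR] = 1 − (1−0.45) × (1−0.037500) = 0.470625
P(Modem stage inoperative) [AND] = 0.42 × 0.07 × 0.19 = 0.005586
P(Satellite uplink lost) [OR] = 1 − (1−0.201673) × (1−0.470625) × (1−0.005586) = 0.579746
Rounded to 4 decimal places: P(Satellite uplink lost) ≈ 0.5797.

0.5797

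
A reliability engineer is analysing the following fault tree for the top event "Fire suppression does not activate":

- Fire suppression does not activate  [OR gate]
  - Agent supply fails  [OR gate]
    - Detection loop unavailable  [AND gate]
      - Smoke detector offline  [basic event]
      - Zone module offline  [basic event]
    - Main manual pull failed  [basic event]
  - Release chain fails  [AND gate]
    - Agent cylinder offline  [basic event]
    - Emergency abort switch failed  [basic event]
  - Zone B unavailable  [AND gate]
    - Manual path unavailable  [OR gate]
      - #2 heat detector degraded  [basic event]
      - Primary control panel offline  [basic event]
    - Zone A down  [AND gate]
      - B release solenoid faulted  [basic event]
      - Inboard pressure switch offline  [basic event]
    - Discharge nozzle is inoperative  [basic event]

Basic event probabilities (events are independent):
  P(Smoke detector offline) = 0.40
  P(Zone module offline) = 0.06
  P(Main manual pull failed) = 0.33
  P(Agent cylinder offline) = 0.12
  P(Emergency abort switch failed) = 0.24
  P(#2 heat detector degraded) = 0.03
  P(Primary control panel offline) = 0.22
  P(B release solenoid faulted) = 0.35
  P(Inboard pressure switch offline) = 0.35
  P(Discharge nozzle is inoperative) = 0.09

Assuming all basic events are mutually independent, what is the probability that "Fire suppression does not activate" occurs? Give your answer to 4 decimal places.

P(Detection loop unavailable) [AND] = 0.40 × 0.06 = 0.024000
P(Agent supply fails) [OR] = 1 − (1−0.024000) × (1−0.33) = 0.346080
P(Release chain fails) [AND] = 0.12 × 0.24 = 0.028800
P(Manual path unavailable) [OR] = 1 − (1−0.03) × (1−0.22) = 0.243400
P(Zone A down) [AND] = 0.35 × 0.35 = 0.122500
P(Zone B unavailable) [AND] = 0.243400 × 0.122500 × 0.09 = 0.002683
P(Fire suppression does not activate) [OR] = 1 − (1−0.346080) × (1−0.028800) × (1−0.002683) = 0.366617
Rounded to 4 decimal places: P(Fire suppression does not activate) ≈ 0.3666.

0.3666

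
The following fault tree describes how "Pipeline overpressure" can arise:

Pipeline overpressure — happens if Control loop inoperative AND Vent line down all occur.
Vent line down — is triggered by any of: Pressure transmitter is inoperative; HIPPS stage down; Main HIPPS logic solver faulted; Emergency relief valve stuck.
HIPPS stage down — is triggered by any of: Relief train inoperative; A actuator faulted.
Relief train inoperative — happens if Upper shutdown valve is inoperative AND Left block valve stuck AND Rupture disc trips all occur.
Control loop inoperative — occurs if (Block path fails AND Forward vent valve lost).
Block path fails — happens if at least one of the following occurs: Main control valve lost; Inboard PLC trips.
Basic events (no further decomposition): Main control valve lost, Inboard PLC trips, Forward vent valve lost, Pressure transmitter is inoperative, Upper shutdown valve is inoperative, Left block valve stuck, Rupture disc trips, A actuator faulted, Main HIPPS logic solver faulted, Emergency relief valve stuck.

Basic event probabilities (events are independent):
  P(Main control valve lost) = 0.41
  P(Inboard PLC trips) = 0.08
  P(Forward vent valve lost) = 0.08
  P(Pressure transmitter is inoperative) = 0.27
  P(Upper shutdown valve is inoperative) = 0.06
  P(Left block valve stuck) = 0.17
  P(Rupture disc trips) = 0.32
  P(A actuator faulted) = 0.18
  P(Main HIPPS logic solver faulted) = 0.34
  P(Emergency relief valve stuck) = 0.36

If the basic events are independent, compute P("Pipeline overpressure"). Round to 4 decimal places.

P(Block path fails) [OR] = 1 − (1−0.41) × (1−0.08) = 0.457200
P(Control loop inoperative) [AND] = 0.457200 × 0.08 = 0.036576
P(Relief train inoperative) [AND] = 0.06 × 0.17 × 0.32 = 0.003264
P(HIPPS stage down) [OR] = 1 − (1−0.003264) × (1−0.18) = 0.182676
P(Vent line down) [OR] = 1 − (1−0.27) × (1−0.182676) × (1−0.34) × (1−0.36) = 0.747977
P(Pipeline overpressure) [AND] = 0.036576 × 0.747977 = 0.027358
Rounded to 4 decimal places: P(Pipeline overpressure) ≈ 0.0274.

0.0274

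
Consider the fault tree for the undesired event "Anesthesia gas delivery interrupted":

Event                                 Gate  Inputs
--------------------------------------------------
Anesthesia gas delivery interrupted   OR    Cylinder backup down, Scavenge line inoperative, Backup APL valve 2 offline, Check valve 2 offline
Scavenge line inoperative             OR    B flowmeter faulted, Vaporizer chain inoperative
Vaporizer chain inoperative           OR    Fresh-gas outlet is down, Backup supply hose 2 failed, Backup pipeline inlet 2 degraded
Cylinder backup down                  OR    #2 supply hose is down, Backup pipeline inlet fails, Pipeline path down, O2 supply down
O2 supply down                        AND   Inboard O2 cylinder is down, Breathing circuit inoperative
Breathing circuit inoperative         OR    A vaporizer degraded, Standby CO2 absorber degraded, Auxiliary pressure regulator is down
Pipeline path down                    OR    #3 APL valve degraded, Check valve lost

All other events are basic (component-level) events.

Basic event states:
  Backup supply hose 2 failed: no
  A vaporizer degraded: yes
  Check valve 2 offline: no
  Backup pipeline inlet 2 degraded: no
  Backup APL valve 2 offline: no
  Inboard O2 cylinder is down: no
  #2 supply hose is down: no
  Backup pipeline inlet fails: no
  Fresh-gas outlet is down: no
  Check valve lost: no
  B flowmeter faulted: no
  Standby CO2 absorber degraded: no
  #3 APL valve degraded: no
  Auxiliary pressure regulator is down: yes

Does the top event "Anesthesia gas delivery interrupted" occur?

No

Pipeline path down [OR]: #3 APL valve degraded=not, Check valve lost=not → no input occurs → does not occur.
Breathing circuit inoperative [OR]: A vaporizer degraded=occurs, Standby CO2 absorber degraded=not, Auxiliary pressure regulator is down=occurs → at least one input occurs → occurs.
O2 supply down [AND]: Inboard O2 cylinder is down=not, Breathing circuit inoperative=occurs → not all inputs occur → does not occur.
Cylinder backup down [OR]: #2 supply hose is down=not, Backup pipeline inlet fails=not, Pipeline path down=not, O2 supply down=not → no input occurs → does not occur.
Vaporizer chain inoperative [OR]: Fresh-gas outlet is down=not, Backup supply hose 2 failed=not, Backup pipeline inlet 2 degraded=not → no input occurs → does not occur.
Scavenge line inoperative [OR]: B flowmeter faulted=not, Vaporizer chain inoperative=not → no input occurs → does not occur.
Anesthesia gas delivery interrupted [OR]: Cylinder backup down=not, Scavenge line inoperative=not, Backup APL valve 2 offline=not, Check valve 2 offline=not → no input occurs → does not occur.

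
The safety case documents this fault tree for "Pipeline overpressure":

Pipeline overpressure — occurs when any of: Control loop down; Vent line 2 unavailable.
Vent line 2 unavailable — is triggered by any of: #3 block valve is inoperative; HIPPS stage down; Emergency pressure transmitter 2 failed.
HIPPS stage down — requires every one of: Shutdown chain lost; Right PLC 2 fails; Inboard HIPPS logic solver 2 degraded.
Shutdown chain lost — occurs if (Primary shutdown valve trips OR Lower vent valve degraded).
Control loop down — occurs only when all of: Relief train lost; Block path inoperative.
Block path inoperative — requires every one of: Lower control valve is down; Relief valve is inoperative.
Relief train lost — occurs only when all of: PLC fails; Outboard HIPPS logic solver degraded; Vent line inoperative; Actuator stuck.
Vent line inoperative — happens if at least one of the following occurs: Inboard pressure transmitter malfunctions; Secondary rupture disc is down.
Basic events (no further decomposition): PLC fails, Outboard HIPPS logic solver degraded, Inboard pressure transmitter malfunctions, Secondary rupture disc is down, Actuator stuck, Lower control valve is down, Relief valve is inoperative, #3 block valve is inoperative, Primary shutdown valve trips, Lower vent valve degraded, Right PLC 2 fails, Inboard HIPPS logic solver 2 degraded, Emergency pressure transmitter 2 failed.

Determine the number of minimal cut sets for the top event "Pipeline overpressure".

Vent line inoperative [OR]: union of children's cut sets → 2 cut set(s).
Relief train lost [AND]: one cut set from each child combined → 1 × 1 × 2 × 1 = 2 cut set(s).
Block path inoperative [AND]: one cut set from each child combined → 1 × 1 = 1 cut set(s).
Control loop down [AND]: one cut set from each child combined → 2 × 1 = 2 cut set(s).
Shutdown chain lost [OR]: union of children's cut sets → 2 cut set(s).
HIPPS stage down [AND]: one cut set from each child combined → 2 × 1 × 1 = 2 cut set(s).
Vent line 2 unavailable [OR]: union of children's cut sets → 4 cut set(s).
Pipeline overpressure [OR]: union of children's cut sets → 6 cut set(s).
Minimal cut sets: {Actuator stuck, Inboard pressure transmitter malfunctions, Lower control valve is down, Outboard HIPPS logic solver degraded, PLC fails, Relief valve is inoperative}; {Actuator stuck, Lower control valve is down, Outboard HIPPS logic solver degraded, PLC fails, Relief valve is inoperative, Secondary rupture disc is down}; {#3 block valve is inoperative}; {Inboard HIPPS logic solver 2 degraded, Primary shutdown valve trips, Right PLC 2 fails}; {Inboard HIPPS logic solver 2 degraded, Lower vent valve degraded, Right PLC 2 fails}; {Emergency pressure transmitter 2 failed}.

6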